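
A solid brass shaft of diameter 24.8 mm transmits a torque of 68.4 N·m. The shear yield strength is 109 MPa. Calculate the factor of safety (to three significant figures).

n = 4.77

τ = 16T/(πd³) = 16×68400/(π×24.8³) = 22.84 MPa.
n = τ_limit/τ = 109/22.84 = 4.773.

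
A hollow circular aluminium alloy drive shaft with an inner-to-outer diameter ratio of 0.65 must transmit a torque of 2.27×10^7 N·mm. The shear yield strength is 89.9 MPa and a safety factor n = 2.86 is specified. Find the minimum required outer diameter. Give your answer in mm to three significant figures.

d_o = 165 mm

τ_allow = 89.9/2.86 = 31.43 MPa.
For a hollow shaft τ = 16T/[πd_o³(1−k⁴)] with k = 0.65, so 1−k⁴ = 0.8215.
d_o³ = 16T/[π τ_allow (1−k⁴)] = 16×2.2700×10^7/(π×31.43×0.8215) = 4.477×10^6 mm³.
d_o = 164.8 mm.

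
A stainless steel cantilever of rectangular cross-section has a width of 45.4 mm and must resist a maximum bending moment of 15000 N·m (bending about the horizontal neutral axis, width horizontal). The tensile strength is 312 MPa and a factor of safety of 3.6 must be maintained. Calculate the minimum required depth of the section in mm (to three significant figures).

σ_allow = 312/3.6 = 86.67 MPa.
For a rectangular section σ = 6M/(bh²), so h² = 6M/(b σ_allow) = 6×1.5000×10^7/(45.4×86.67) = 22870 mm².
h = 151.2 mm.

h = 151 mm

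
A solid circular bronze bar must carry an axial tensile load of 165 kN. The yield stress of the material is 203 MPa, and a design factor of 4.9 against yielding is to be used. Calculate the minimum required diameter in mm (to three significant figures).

d = 71.2 mm

Allowable stress σ_allow = 203/4.9 = 41.43 MPa.
Required area A = F/σ_allow = 165000/41.43 = 3983 mm².
A = πd²/4 → d = √(4A/π) = 71.21 mm.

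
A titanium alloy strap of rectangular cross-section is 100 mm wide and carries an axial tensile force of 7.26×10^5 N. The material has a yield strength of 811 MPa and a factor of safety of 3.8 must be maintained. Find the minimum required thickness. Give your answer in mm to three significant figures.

σ_allow = 811/3.8 = 213.4 MPa.
Required area A = F/σ_allow = 726000/213.4 = 3402 mm².
t = A/w = 3402/100 = 34.02 mm.

t = 34.0 mm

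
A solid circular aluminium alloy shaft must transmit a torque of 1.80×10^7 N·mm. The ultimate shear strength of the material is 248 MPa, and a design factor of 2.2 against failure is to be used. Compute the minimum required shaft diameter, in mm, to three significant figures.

Allowable shear stress τ_allow = 248/2.2 = 112.7 MPa.
For a solid shaft τ = 16T/(πd³), so d³ = 16T/(π τ_allow) = 16×1.8000×10^7/(π×112.7) = 813200 mm³.
d = (813200)^(1/3) = 93.34 mm.

d = 93.3 mm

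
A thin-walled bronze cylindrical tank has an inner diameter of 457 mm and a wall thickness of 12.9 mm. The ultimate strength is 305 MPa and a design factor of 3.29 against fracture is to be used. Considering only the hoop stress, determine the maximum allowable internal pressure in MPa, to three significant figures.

σ_allow = 305/3.29 = 92.71 MPa.
σ_h = pD/(2t) → p_allow = 2σ_allow t/D = 2×92.71×12.9/457 = 5.234 MPa.

p_allow = 5.23 MPa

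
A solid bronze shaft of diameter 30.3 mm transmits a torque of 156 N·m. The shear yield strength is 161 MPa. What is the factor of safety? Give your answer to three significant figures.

τ = 16T/(πd³) = 16×156000/(π×30.3³) = 28.56 MPa.
n = τ_limit/τ = 161/28.56 = 5.637.

n = 5.64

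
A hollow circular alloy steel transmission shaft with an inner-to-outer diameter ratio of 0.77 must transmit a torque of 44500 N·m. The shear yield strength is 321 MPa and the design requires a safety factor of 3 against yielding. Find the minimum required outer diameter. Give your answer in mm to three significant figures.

τ_allow = 321/3 = 107.0 MPa.
For a hollow shaft τ = 16T/[πd_o³(1−k⁴)] with k = 0.77, so 1−k⁴ = 0.6485.
d_o³ = 16T/[π τ_allow (1−k⁴)] = 16×4.4500×10^7/(π×107.0×0.6485) = 3.266×10^6 mm³.
d_o = 148.4 mm.

d_o = 148 mm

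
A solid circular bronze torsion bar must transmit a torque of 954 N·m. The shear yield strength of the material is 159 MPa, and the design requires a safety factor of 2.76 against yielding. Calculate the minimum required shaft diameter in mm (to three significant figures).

Allowable shear stress τ_allow = 159/2.76 = 57.61 MPa.
For a solid shaft τ = 16T/(πd³), so d³ = 16T/(π τ_allow) = 16×954000/(π×57.61) = 84340 mm³.
d = (84340)^(1/3) = 43.85 mm.

d = 43.9 mm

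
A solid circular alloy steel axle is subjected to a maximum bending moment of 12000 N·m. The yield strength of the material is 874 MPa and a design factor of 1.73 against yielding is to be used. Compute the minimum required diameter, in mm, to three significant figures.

σ_allow = 874/1.73 = 505.2 MPa.
For a solid circular section σ = 32M/(πd³), so d³ = 32M/(π σ_allow) = 32×1.2000×10^7/(π×505.2) = 241900 mm³.
d = 62.31 mm.

d = 62.3 mm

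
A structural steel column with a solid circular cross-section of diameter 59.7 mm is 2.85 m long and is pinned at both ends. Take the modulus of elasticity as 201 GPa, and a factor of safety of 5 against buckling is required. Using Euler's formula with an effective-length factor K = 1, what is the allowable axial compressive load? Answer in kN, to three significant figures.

I = πd⁴/64 = π×59.7⁴/64 = 623500 mm⁴.
Effective length L_e = KL = 1×2.85 m = 2850 mm.
Euler critical load P_cr = π²EI/L_e² = π²×201000×623500/2850² = 152300 N.
P_allow = P_cr/n = 152300/5 = 30460 N.

P_allow = 30.5 kN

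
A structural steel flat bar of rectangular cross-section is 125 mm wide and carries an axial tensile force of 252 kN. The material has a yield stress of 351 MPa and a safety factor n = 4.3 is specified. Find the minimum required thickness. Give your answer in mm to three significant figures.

σ_allow = 351/4.3 = 81.63 MPa.
Required area A = F/σ_allow = 252000/81.63 = 3087 mm².
t = A/w = 3087/125 = 24.70 mm.

t = 24.7 mm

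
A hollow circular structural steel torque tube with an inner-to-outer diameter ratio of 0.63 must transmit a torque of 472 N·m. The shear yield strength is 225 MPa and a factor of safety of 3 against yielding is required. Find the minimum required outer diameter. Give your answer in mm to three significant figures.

τ_allow = 225/3 = 75.00 MPa.
For a hollow shaft τ = 16T/[πd_o³(1−k⁴)] with k = 0.63, so 1−k⁴ = 0.8425.
d_o³ = 16T/[π τ_allow (1−k⁴)] = 16×472000/(π×75.00×0.8425) = 38040 mm³.
d_o = 33.63 mm.

d_o = 33.6 mm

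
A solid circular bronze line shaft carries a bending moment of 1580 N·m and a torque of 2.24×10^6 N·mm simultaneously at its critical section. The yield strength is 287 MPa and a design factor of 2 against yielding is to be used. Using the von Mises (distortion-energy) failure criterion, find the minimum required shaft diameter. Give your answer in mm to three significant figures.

σ_allow = σ_y/n = 287/2 = 143.5 MPa.
For a solid shaft σ_b = 32M/(πd³) and τ = 16T/(πd³), so the von Mises stress is σ' = (16/πd³)·√(4M²+3T²).
√(4M²+3T²) = √(4×(1.580×10^6)² + 3×(2.240×10^6)²) = 5.004×10^6 N·mm.
d³ = 16×5.004×10^6/(π×143.5) = 177600 mm³.
d = 56.21 mm.

d = 56.2 mm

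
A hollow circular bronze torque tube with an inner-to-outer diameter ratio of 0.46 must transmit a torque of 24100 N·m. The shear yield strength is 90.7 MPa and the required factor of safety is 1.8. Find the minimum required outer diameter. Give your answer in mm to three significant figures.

d_o = 137 mm

τ_allow = 90.7/1.8 = 50.39 MPa.
For a hollow shaft τ = 16T/[πd_o³(1−k⁴)] with k = 0.46, so 1−k⁴ = 0.9552.
d_o³ = 16T/[π τ_allow (1−k⁴)] = 16×2.4100×10^7/(π×50.39×0.9552) = 2.550×10^6 mm³.
d_o = 136.6 mm.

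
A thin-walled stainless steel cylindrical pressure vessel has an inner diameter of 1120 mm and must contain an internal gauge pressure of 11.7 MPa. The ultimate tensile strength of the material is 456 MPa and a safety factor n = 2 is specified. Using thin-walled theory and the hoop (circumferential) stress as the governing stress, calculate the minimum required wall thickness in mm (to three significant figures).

σ_allow = 456/2 = 228.0 MPa.
Hoop stress σ_h = pD/(2t), so t = pD/(2σ_allow) = 11.7×1120/(2×228.0) = 28.74 mm.

t = 28.7 mm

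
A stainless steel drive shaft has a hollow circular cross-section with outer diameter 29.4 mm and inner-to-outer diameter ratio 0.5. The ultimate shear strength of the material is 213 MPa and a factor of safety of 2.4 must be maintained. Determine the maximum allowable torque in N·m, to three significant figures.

T_allow = 415 N·m

τ_allow = 213/2.4 = 88.75 MPa.
For a hollow shaft T_allow = τ_allow·πd_o³(1−k⁴)/16 with 1−k⁴ = 0.9375, so πd_o³(1−k⁴)/16 = 4678 mm³.
T_allow = 88.75×4678 = 415200 N·mm = 415.2 N·m.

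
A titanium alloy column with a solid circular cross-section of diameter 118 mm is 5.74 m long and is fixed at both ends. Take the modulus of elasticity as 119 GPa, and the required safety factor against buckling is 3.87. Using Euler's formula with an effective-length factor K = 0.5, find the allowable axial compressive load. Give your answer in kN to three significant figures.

I = πd⁴/64 = π×118⁴/64 = 9.517×10^6 mm⁴.
Effective length L_e = KL = 0.5×5.74 m = 2870 mm.
Euler critical load P_cr = π²EI/L_e² = π²×119000×9.517×10^6/2870² = 1.357×10^6 N.
P_allow = P_cr/n = 1.357×10^6/3.87 = 350600 N.

P_allow = 351 kN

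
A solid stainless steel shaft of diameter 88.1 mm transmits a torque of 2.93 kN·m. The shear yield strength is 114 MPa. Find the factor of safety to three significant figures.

τ = 16T/(πd³) = 16×2930000/(π×88.1³) = 21.82 MPa.
n = τ_limit/τ = 114/21.82 = 5.224.

n = 5.22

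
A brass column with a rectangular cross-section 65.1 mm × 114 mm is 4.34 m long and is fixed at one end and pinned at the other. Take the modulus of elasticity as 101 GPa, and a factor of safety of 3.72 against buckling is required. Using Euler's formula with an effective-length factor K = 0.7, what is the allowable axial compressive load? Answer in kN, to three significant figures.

P_allow = 76.1 kN

Buckling occurs about the weak axis: I_min = h·b³/12 = 114×65.1³/12 = 2.621×10^6 mm⁴ (b = 65.1 mm is the smaller dimension).
Effective length L_e = KL = 0.7×4.34 m = 3038 mm.
Euler critical load P_cr = π²EI/L_e² = π²×101000×2.621×10^6/3038² = 283100 N.
P_allow = P_cr/n = 283100/3.72 = 76100 N.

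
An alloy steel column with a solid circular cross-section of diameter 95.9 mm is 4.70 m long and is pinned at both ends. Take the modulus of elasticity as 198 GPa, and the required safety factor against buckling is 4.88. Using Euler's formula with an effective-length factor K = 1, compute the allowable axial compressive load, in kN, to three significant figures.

I = πd⁴/64 = π×95.9⁴/64 = 4.152×10^6 mm⁴.
Effective length L_e = KL = 1×4.70 m = 4700 mm.
Euler critical load P_cr = π²EI/L_e² = π²×198000×4.152×10^6/4700² = 367300 N.
P_allow = P_cr/n = 367300/4.88 = 75270 N.

P_allow = 75.3 kN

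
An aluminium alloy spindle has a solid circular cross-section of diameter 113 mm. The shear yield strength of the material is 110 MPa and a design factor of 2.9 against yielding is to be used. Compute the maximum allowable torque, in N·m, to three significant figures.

τ_allow = 110/2.9 = 37.93 MPa.
For a solid shaft T_allow = τ_allow·πd³/16; πd³/16 = π×113³/16 = 283300 mm³.
T_allow = 37.93×283300 = 1.075×10^7 N·mm = 10750 N·m.

T_allow = 10700 N·m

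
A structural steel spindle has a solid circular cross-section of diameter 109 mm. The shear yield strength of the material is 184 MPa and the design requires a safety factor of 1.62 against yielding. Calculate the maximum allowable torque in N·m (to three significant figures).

T_allow = 28900 N·m

τ_allow = 184/1.62 = 113.6 MPa.
For a solid shaft T_allow = τ_allow·πd³/16; πd³/16 = π×109³/16 = 254300 mm³.
T_allow = 113.6×254300 = 2.888×10^7 N·mm = 28880 N·m.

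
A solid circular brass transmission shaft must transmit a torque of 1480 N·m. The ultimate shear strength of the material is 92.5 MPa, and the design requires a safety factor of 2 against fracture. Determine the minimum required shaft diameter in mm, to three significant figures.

Allowable shear stress τ_allow = 92.5/2 = 46.25 MPa.
For a solid shaft τ = 16T/(πd³), so d³ = 16T/(π τ_allow) = 16×1480000/(π×46.25) = 163000 mm³.
d = (163000)^(1/3) = 54.62 mm.

d = 54.6 mm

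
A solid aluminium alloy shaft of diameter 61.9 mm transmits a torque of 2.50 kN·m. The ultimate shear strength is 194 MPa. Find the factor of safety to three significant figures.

τ = 16T/(πd³) = 16×2500000/(π×61.9³) = 53.68 MPa.
n = τ_limit/τ = 194/53.68 = 3.614.

n = 3.61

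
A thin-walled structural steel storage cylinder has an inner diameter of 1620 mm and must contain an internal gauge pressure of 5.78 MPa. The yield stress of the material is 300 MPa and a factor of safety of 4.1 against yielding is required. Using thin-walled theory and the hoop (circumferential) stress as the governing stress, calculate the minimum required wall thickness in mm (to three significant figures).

σ_allow = 300/4.1 = 73.17 MPa.
Hoop stress σ_h = pD/(2t), so t = pD/(2σ_allow) = 5.78×1620/(2×73.17) = 63.98 mm.

t = 64.0 mm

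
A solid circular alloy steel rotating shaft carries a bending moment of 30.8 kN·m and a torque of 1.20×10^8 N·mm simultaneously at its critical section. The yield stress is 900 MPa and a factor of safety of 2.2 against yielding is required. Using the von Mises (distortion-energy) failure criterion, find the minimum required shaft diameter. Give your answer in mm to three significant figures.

σ_allow = σ_y/n = 900/2.2 = 409.1 MPa.
For a solid shaft σ_b = 32M/(πd³) and τ = 16T/(πd³), so the von Mises stress is σ' = (16/πd³)·√(4M²+3T²).
√(4M²+3T²) = √(4×(3.080×10^7)² + 3×(1.200×10^8)²) = 2.168×10^8 N·mm.
d³ = 16×2.168×10^8/(π×409.1) = 2.699×10^6 mm³.
d = 139.2 mm.

d = 139 mm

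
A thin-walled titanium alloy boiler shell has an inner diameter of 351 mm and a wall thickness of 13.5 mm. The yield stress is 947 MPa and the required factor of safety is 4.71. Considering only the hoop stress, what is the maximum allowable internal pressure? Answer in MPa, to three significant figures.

σ_allow = 947/4.71 = 201.1 MPa.
σ_h = pD/(2t) → p_allow = 2σ_allow t/D = 2×201.1×13.5/351 = 15.47 MPa.

p_allow = 15.5 MPa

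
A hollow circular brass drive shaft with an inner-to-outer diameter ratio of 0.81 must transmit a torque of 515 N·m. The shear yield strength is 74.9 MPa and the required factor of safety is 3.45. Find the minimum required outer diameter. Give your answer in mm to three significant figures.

τ_allow = 74.9/3.45 = 21.71 MPa.
For a hollow shaft τ = 16T/[πd_o³(1−k⁴)] with k = 0.81, so 1−k⁴ = 0.5695.
d_o³ = 16T/[π τ_allow (1−k⁴)] = 16×515000/(π×21.71×0.5695) = 212100 mm³.
d_o = 59.64 mm.

d_o = 59.6 mm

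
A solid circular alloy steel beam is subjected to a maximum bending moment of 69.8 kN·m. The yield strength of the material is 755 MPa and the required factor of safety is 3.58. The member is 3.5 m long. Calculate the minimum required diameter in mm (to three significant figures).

d = 150 mm

σ_allow = 755/3.58 = 210.9 MPa.
For a solid circular section σ = 32M/(πd³), so d³ = 32M/(π σ_allow) = 32×6.9800×10^7/(π×210.9) = 3.371×10^6 mm³.
d = 149.9 mm.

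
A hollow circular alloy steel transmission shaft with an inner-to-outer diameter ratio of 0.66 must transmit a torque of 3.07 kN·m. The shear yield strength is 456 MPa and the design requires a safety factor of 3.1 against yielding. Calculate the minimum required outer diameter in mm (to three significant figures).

τ_allow = 456/3.1 = 147.1 MPa.
For a hollow shaft τ = 16T/[πd_o³(1−k⁴)] with k = 0.66, so 1−k⁴ = 0.8103.
d_o³ = 16T/[π τ_allow (1−k⁴)] = 16×3070000/(π×147.1×0.8103) = 131200 mm³.
d_o = 50.81 mm.

d_o = 50.8 mm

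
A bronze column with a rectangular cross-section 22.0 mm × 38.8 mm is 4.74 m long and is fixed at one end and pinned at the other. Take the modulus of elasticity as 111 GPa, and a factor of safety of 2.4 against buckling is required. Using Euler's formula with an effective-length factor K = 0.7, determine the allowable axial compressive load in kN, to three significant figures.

Buckling occurs about the weak axis: I_min = h·b³/12 = 38.8×22.0³/12 = 34430 mm⁴ (b = 22.0 mm is the smaller dimension).
Effective length L_e = KL = 0.7×4.74 m = 3318 mm.
Euler critical load P_cr = π²EI/L_e² = π²×111000×34430/3318² = 3426 N.
P_allow = P_cr/n = 3426/2.4 = 1428 N.

P_allow = 1.43 kN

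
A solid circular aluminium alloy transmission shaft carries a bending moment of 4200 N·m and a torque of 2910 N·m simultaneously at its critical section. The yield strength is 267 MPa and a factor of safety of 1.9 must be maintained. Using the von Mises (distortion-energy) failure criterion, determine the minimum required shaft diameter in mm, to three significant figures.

σ_allow = σ_y/n = 267/1.9 = 140.5 MPa.
For a solid shaft σ_b = 32M/(πd³) and τ = 16T/(πd³), so the von Mises stress is σ' = (16/πd³)·√(4M²+3T²).
√(4M²+3T²) = √(4×(4.200×10^6)² + 3×(2.910×10^6)²) = 9.796×10^6 N·mm.
d³ = 16×9.796×10^6/(π×140.5) = 355000 mm³.
d = 70.81 mm.

d = 70.8 mm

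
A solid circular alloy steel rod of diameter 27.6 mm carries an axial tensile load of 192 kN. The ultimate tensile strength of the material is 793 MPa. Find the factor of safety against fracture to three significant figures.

n = 2.47

A = πd²/4 = 598.3 mm².
σ = F/A = 192000/598.3 = 320.9 MPa.
n = 793/320.9 = 2.471.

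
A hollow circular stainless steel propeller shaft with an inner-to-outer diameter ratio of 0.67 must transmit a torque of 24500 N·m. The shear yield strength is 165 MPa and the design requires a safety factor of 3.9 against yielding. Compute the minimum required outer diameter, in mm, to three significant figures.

d_o = 155 mm

τ_allow = 165/3.9 = 42.31 MPa.
For a hollow shaft τ = 16T/[πd_o³(1−k⁴)] with k = 0.67, so 1−k⁴ = 0.7985.
d_o³ = 16T/[π τ_allow (1−k⁴)] = 16×2.4500×10^7/(π×42.31×0.7985) = 3.694×10^6 mm³.
d_o = 154.6 mm.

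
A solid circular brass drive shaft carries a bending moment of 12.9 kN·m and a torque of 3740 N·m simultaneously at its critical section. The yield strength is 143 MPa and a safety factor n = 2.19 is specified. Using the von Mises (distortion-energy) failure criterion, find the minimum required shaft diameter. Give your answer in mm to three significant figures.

σ_allow = σ_y/n = 143/2.19 = 65.30 MPa.
For a solid shaft σ_b = 32M/(πd³) and τ = 16T/(πd³), so the von Mises stress is σ' = (16/πd³)·√(4M²+3T²).
√(4M²+3T²) = √(4×(1.290×10^7)² + 3×(3.740×10^6)²) = 2.660×10^7 N·mm.
d³ = 16×2.660×10^7/(π×65.30) = 2.075×10^6 mm³.
d = 127.5 mm.

d = 128 mm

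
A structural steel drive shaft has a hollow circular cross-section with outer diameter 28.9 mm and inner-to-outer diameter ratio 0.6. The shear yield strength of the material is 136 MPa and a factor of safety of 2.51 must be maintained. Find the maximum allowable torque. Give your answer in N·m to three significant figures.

τ_allow = 136/2.51 = 54.18 MPa.
For a hollow shaft T_allow = τ_allow·πd_o³(1−k⁴)/16 with 1−k⁴ = 0.8704, so πd_o³(1−k⁴)/16 = 4125 mm³.
T_allow = 54.18×4125 = 223500 N·mm = 223.5 N·m.

T_allow = 224 N·m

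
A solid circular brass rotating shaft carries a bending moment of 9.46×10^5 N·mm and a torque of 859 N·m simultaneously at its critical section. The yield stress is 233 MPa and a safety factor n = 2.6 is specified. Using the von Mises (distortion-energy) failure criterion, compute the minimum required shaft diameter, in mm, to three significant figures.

d = 51.5 mm

σ_allow = σ_y/n = 233/2.6 = 89.62 MPa.
For a solid shaft σ_b = 32M/(πd³) and τ = 16T/(πd³), so the von Mises stress is σ' = (16/πd³)·√(4M²+3T²).
√(4M²+3T²) = √(4×(946000)² + 3×(859000)²) = 2.407×10^6 N·mm.
d³ = 16×2.407×10^6/(π×89.62) = 136800 mm³.
d = 51.52 mm.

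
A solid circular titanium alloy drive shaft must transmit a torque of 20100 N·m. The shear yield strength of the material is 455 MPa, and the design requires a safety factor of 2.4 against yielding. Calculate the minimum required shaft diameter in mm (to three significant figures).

Allowable shear stress τ_allow = 455/2.4 = 189.6 MPa.
For a solid shaft τ = 16T/(πd³), so d³ = 16T/(π τ_allow) = 16×2.0100×10^7/(π×189.6) = 540000 mm³.
d = (540000)^(1/3) = 81.43 mm.

d = 81.4 mm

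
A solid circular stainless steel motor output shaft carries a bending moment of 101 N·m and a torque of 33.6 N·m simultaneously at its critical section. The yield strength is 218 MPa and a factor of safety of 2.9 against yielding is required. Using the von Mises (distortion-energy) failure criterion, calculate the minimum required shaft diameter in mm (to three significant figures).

σ_allow = σ_y/n = 218/2.9 = 75.17 MPa.
For a solid shaft σ_b = 32M/(πd³) and τ = 16T/(πd³), so the von Mises stress is σ' = (16/πd³)·√(4M²+3T²).
√(4M²+3T²) = √(4×(101000)² + 3×(33600)²) = 210200 N·mm.
d³ = 16×210200/(π×75.17) = 14240 mm³.
d = 24.24 mm.

d = 24.2 mm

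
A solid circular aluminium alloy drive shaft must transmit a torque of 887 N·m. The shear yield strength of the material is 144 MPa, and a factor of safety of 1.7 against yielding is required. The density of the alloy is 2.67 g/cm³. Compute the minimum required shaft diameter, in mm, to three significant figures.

d = 37.6 mm

Allowable shear stress τ_allow = 144/1.7 = 84.71 MPa.
For a solid shaft τ = 16T/(πd³), so d³ = 16T/(π τ_allow) = 16×887000/(π×84.71) = 53330 mm³.
d = (53330)^(1/3) = 37.64 mm.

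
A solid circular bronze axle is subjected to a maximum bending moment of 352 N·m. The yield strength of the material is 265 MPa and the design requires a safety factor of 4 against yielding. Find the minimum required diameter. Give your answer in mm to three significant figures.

d = 37.8 mm

σ_allow = 265/4 = 66.25 MPa.
For a solid circular section σ = 32M/(πd³), so d³ = 32M/(π σ_allow) = 32×352000/(π×66.25) = 54120 mm³.
d = 37.83 mm.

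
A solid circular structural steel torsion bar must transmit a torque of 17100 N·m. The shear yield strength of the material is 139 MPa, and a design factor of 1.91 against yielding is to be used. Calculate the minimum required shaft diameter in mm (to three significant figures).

Allowable shear stress τ_allow = 139/1.91 = 72.77 MPa.
For a solid shaft τ = 16T/(πd³), so d³ = 16T/(π τ_allow) = 16×1.7100×10^7/(π×72.77) = 1.197×10^6 mm³.
d = (1.197×10^6)^(1/3) = 106.2 mm.

d = 106 mm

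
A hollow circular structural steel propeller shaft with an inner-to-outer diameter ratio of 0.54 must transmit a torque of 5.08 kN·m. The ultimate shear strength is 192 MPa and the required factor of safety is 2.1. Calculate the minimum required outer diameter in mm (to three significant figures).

τ_allow = 192/2.1 = 91.43 MPa.
For a hollow shaft τ = 16T/[πd_o³(1−k⁴)] with k = 0.54, so 1−k⁴ = 0.9150.
d_o³ = 16T/[π τ_allow (1−k⁴)] = 16×5080000/(π×91.43×0.9150) = 309300 mm³.
d_o = 67.63 mm.

d_o = 67.6 mm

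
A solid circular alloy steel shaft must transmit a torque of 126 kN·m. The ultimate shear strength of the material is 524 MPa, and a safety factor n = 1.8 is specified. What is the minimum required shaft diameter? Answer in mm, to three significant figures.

Allowable shear stress τ_allow = 524/1.8 = 291.1 MPa.
For a solid shaft τ = 16T/(πd³), so d³ = 16T/(π τ_allow) = 16×1.2600×10^8/(π×291.1) = 2.204×10^6 mm³.
d = (2.204×10^6)^(1/3) = 130.1 mm.

d = 130 mm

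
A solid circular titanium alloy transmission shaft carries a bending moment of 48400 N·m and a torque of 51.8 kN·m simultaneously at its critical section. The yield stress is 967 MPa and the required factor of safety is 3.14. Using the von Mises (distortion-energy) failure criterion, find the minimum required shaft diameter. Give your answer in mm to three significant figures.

σ_allow = σ_y/n = 967/3.14 = 308.0 MPa.
For a solid shaft σ_b = 32M/(πd³) and τ = 16T/(πd³), so the von Mises stress is σ' = (16/πd³)·√(4M²+3T²).
√(4M²+3T²) = √(4×(4.840×10^7)² + 3×(5.180×10^7)²) = 1.320×10^8 N·mm.
d³ = 16×1.320×10^8/(π×308.0) = 2.183×10^6 mm³.
d = 129.7 mm.

d = 130 mm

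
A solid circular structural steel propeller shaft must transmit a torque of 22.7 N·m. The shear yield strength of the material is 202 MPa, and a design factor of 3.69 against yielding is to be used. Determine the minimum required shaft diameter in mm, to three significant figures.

d = 12.8 mm

Allowable shear stress τ_allow = 202/3.69 = 54.74 MPa.
For a solid shaft τ = 16T/(πd³), so d³ = 16T/(π τ_allow) = 16×22700/(π×54.74) = 2112 mm³.
d = (2112)^(1/3) = 12.83 mm.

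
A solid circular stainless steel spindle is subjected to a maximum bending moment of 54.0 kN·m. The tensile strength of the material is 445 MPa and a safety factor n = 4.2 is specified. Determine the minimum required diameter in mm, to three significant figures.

σ_allow = 445/4.2 = 106.0 MPa.
For a solid circular section σ = 32M/(πd³), so d³ = 32M/(π σ_allow) = 32×5.4000×10^7/(π×106.0) = 5.191×10^6 mm³.
d = 173.2 mm.

d = 173 mm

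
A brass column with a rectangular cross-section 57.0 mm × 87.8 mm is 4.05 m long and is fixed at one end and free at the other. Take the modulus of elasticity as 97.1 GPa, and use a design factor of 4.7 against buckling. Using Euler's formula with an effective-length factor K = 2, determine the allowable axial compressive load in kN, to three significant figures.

Buckling occurs about the weak axis: I_min = h·b³/12 = 87.8×57.0³/12 = 1.355×10^6 mm⁴ (b = 57.0 mm is the smaller dimension).
Effective length L_e = KL = 2×4.05 m = 8100 mm.
Euler critical load P_cr = π²EI/L_e² = π²×97100×1.355×10^6/8100² = 19790 N.
P_allow = P_cr/n = 19790/4.7 = 4211 N.

P_allow = 4.21 kN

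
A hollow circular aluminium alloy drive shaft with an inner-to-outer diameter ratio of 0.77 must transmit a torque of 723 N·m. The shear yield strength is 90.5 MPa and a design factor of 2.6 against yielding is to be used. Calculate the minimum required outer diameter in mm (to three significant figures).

d_o = 54.6 mm

τ_allow = 90.5/2.6 = 34.81 MPa.
For a hollow shaft τ = 16T/[πd_o³(1−k⁴)] with k = 0.77, so 1−k⁴ = 0.6485.
d_o³ = 16T/[π τ_allow (1−k⁴)] = 16×723000/(π×34.81×0.6485) = 163100 mm³.
d_o = 54.64 mm.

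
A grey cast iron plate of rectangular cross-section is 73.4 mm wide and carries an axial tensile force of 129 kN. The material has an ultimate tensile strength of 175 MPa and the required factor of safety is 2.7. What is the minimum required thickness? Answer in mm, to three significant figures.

σ_allow = 175/2.7 = 64.81 MPa.
Required area A = F/σ_allow = 129000/64.81 = 1990 mm².
t = A/w = 1990/73.4 = 27.12 mm.

t = 27.1 mm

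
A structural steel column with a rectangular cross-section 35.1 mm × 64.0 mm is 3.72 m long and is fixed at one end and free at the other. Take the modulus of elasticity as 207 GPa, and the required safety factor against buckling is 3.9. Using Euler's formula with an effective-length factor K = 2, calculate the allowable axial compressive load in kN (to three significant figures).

P_allow = 2.18 kN

Buckling occurs about the weak axis: I_min = h·b³/12 = 64.0×35.1³/12 = 230600 mm⁴ (b = 35.1 mm is the smaller dimension).
Effective length L_e = KL = 2×3.72 m = 7440 mm.
Euler critical load P_cr = π²EI/L_e² = π²×207000×230600/7440² = 8512 N.
P_allow = P_cr/n = 8512/3.9 = 2183 N.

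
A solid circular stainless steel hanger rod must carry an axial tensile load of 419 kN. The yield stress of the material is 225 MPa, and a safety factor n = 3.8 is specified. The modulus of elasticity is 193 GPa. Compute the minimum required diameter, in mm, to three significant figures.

d = 94.9 mm

Allowable stress σ_allow = 225/3.8 = 59.21 MPa.
Required area A = F/σ_allow = 419000/59.21 = 7076 mm².
A = πd²/4 → d = √(4A/π) = 94.92 mm.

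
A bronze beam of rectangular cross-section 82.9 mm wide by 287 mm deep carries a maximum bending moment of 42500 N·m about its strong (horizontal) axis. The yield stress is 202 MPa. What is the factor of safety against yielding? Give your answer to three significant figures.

Section modulus S = bh²/6 = 82.9×287²/6 = 1.138×10^6 mm³.
σ = M/S = 4.2500×10^7/1.138×10^6 = 37.34 MPa.
n = 202/37.34 = 5.409.

n = 5.41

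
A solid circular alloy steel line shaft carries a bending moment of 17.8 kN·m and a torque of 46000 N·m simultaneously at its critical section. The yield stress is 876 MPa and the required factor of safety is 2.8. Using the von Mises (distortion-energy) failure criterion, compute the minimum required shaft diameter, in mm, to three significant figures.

d = 112 mm

σ_allow = σ_y/n = 876/2.8 = 312.9 MPa.
For a solid shaft σ_b = 32M/(πd³) and τ = 16T/(πd³), so the von Mises stress is σ' = (16/πd³)·√(4M²+3T²).
√(4M²+3T²) = √(4×(1.780×10^7)² + 3×(4.600×10^7)²) = 8.727×10^7 N·mm.
d³ = 16×8.727×10^7/(π×312.9) = 1.421×10^6 mm³.
d = 112.4 mm.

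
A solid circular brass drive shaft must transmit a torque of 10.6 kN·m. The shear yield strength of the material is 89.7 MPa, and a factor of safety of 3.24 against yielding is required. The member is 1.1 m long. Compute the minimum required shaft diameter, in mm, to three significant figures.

d = 125 mm

Allowable shear stress τ_allow = 89.7/3.24 = 27.69 MPa.
For a solid shaft τ = 16T/(πd³), so d³ = 16T/(π τ_allow) = 16×1.0600×10^7/(π×27.69) = 1.950×10^6 mm³.
d = (1.950×10^6)^(1/3) = 124.9 mm.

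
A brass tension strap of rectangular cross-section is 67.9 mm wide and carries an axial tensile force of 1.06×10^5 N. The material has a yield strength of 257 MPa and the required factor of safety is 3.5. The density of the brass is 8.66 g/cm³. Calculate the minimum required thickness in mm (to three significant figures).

σ_allow = 257/3.5 = 73.43 MPa.
Required area A = F/σ_allow = 106000/73.43 = 1444 mm².
t = A/w = 1444/67.9 = 21.26 mm.

t = 21.3 mm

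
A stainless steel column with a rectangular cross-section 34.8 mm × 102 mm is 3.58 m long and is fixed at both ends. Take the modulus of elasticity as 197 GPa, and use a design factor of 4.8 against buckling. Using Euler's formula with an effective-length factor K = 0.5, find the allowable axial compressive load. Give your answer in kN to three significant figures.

Buckling occurs about the weak axis: I_min = h·b³/12 = 102×34.8³/12 = 358200 mm⁴ (b = 34.8 mm is the smaller dimension).
Effective length L_e = KL = 0.5×3.58 m = 1790 mm.
Euler critical load P_cr = π²EI/L_e² = π²×197000×358200/1790² = 217400 N.
P_allow = P_cr/n = 217400/4.8 = 45290 N.

P_allow = 45.3 kN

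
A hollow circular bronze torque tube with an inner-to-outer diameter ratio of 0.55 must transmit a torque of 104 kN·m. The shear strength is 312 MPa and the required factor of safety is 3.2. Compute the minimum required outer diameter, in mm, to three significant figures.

d_o = 182 mm

τ_allow = 312/3.2 = 97.50 MPa.
For a hollow shaft τ = 16T/[πd_o³(1−k⁴)] with k = 0.55, so 1−k⁴ = 0.9085.
d_o³ = 16T/[π τ_allow (1−k⁴)] = 16×1.0400×10^8/(π×97.50×0.9085) = 5.980×10^6 mm³.
d_o = 181.5 mm.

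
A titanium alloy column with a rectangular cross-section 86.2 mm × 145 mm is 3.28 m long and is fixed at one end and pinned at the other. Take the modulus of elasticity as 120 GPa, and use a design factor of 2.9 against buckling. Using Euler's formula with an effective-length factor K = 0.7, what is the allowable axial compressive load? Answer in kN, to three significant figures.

P_allow = 600 kN

Buckling occurs about the weak axis: I_min = h·b³/12 = 145×86.2³/12 = 7.739×10^6 mm⁴ (b = 86.2 mm is the smaller dimension).
Effective length L_e = KL = 0.7×3.28 m = 2296 mm.
Euler critical load P_cr = π²EI/L_e² = π²×120000×7.739×10^6/2296² = 1.739×10^6 N.
P_allow = P_cr/n = 1.739×10^6/2.9 = 599600 N.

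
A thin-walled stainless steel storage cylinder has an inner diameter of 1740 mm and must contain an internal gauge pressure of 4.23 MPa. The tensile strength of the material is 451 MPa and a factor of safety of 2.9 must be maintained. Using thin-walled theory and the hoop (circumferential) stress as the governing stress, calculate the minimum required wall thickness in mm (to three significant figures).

t = 23.7 mm

σ_allow = 451/2.9 = 155.5 MPa.
Hoop stress σ_h = pD/(2t), so t = pD/(2σ_allow) = 4.23×1740/(2×155.5) = 23.66 mm.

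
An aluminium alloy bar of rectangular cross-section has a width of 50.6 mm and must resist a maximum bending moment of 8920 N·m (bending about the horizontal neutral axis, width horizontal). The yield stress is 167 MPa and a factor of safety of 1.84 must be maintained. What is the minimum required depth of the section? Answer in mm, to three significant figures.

σ_allow = 167/1.84 = 90.76 MPa.
For a rectangular section σ = 6M/(bh²), so h² = 6M/(b σ_allow) = 6×8920000/(50.6×90.76) = 11650 mm².
h = 108.0 mm.

h = 108 mm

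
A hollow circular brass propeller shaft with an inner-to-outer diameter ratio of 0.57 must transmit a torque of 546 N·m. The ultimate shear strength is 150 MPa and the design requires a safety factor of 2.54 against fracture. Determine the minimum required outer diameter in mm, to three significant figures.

τ_allow = 150/2.54 = 59.06 MPa.
For a hollow shaft τ = 16T/[πd_o³(1−k⁴)] with k = 0.57, so 1−k⁴ = 0.8944.
d_o³ = 16T/[π τ_allow (1−k⁴)] = 16×546000/(π×59.06×0.8944) = 52640 mm³.
d_o = 37.48 mm.

d_o = 37.5 mm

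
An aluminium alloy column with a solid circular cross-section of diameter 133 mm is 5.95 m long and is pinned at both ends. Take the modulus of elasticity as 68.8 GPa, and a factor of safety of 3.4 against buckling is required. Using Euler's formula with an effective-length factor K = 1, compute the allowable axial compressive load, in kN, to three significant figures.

P_allow = 86.6 kN

I = πd⁴/64 = π×133⁴/64 = 1.536×10^7 mm⁴.
Effective length L_e = KL = 1×5.95 m = 5950 mm.
Euler critical load P_cr = π²EI/L_e² = π²×68800×1.536×10^7/5950² = 294600 N.
P_allow = P_cr/n = 294600/3.4 = 86650 N.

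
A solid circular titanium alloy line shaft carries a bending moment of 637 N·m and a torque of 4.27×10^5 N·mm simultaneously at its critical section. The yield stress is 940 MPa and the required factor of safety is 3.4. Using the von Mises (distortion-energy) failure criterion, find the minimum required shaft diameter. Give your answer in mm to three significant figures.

σ_allow = σ_y/n = 940/3.4 = 276.5 MPa.
For a solid shaft σ_b = 32M/(πd³) and τ = 16T/(πd³), so the von Mises stress is σ' = (16/πd³)·√(4M²+3T²).
√(4M²+3T²) = √(4×(637000)² + 3×(427000)²) = 1.473×10^6 N·mm.
d³ = 16×1.473×10^6/(π×276.5) = 27140 mm³.
d = 30.05 mm.

d = 30.1 mm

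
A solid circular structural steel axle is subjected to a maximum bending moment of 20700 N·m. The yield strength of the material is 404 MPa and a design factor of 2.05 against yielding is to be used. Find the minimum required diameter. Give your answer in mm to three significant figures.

d = 102 mm

σ_allow = 404/2.05 = 197.1 MPa.
For a solid circular section σ = 32M/(πd³), so d³ = 32M/(π σ_allow) = 32×2.0700×10^7/(π×197.1) = 1.070×10^6 mm³.
d = 102.3 mm.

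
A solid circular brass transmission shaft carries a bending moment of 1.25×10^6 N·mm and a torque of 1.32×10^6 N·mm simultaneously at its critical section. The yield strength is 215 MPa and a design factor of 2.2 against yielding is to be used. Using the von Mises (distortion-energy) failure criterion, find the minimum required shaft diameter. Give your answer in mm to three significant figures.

d = 56.1 mm

σ_allow = σ_y/n = 215/2.2 = 97.73 MPa.
For a solid shaft σ_b = 32M/(πd³) and τ = 16T/(πd³), so the von Mises stress is σ' = (16/πd³)·√(4M²+3T²).
√(4M²+3T²) = √(4×(1.250×10^6)² + 3×(1.320×10^6)²) = 3.388×10^6 N·mm.
d³ = 16×3.388×10^6/(π×97.73) = 176600 mm³.
d = 56.10 mm.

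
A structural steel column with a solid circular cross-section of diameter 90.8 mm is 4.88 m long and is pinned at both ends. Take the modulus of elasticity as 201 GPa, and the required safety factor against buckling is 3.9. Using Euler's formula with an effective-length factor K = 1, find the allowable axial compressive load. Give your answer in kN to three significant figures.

P_allow = 71.3 kN

I = πd⁴/64 = π×90.8⁴/64 = 3.337×10^6 mm⁴.
Effective length L_e = KL = 1×4.88 m = 4880 mm.
Euler critical load P_cr = π²EI/L_e² = π²×201000×3.337×10^6/4880² = 278000 N.
P_allow = P_cr/n = 278000/3.9 = 71270 N.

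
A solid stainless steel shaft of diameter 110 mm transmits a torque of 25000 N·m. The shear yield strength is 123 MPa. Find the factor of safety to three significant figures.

n = 1.29

τ = 16T/(πd³) = 16×2.5000×10^7/(π×110³) = 95.66 MPa.
n = τ_limit/τ = 123/95.66 = 1.286.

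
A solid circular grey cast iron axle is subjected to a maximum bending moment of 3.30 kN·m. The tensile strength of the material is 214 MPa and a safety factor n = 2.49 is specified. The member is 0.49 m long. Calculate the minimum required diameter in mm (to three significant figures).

d = 73.1 mm

σ_allow = 214/2.49 = 85.94 MPa.
For a solid circular section σ = 32M/(πd³), so d³ = 32M/(π σ_allow) = 32×3300000/(π×85.94) = 391100 mm³.
d = 73.13 mm.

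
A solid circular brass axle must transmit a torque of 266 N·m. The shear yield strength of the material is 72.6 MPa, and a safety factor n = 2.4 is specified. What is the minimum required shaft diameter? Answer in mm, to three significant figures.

d = 35.5 mm

Allowable shear stress τ_allow = 72.6/2.4 = 30.25 MPa.
For a solid shaft τ = 16T/(πd³), so d³ = 16T/(π τ_allow) = 16×266000/(π×30.25) = 44780 mm³.
d = (44780)^(1/3) = 35.51 mm.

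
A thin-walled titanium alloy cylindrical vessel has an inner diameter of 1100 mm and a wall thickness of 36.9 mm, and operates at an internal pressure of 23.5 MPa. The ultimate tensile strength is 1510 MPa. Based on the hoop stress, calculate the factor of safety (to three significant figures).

n = 4.31

σ_h = pD/(2t) = 23.5×1100/(2×36.9) = 350.3 MPa.
n = 1510/350.3 = 4.311.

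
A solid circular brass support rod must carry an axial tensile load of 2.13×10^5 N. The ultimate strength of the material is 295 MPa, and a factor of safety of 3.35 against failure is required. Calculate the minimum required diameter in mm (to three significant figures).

d = 55.5 mm

Allowable stress σ_allow = 295/3.35 = 88.06 MPa.
Required area A = F/σ_allow = 213000/88.06 = 2419 mm².
A = πd²/4 → d = √(4A/π) = 55.50 mm.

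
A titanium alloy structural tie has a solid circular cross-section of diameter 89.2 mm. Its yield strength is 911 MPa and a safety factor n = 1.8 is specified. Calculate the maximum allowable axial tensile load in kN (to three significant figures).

F_allow = 3160 kN

σ_allow = 911/1.8 = 506.1 MPa.
A = πd²/4 = π×89.2²/4 = 6249 mm².
F_allow = σ_allow × A = 506.1×6249 = 3.163×10^6 N.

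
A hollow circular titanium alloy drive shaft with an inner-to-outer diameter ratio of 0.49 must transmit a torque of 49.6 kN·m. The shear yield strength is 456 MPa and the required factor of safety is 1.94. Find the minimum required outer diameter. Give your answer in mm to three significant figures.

τ_allow = 456/1.94 = 235.1 MPa.
For a hollow shaft τ = 16T/[πd_o³(1−k⁴)] with k = 0.49, so 1−k⁴ = 0.9424.
d_o³ = 16T/[π τ_allow (1−k⁴)] = 16×4.9600×10^7/(π×235.1×0.9424) = 1.140×10^6 mm³.
d_o = 104.5 mm.

d_o = 104 mm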